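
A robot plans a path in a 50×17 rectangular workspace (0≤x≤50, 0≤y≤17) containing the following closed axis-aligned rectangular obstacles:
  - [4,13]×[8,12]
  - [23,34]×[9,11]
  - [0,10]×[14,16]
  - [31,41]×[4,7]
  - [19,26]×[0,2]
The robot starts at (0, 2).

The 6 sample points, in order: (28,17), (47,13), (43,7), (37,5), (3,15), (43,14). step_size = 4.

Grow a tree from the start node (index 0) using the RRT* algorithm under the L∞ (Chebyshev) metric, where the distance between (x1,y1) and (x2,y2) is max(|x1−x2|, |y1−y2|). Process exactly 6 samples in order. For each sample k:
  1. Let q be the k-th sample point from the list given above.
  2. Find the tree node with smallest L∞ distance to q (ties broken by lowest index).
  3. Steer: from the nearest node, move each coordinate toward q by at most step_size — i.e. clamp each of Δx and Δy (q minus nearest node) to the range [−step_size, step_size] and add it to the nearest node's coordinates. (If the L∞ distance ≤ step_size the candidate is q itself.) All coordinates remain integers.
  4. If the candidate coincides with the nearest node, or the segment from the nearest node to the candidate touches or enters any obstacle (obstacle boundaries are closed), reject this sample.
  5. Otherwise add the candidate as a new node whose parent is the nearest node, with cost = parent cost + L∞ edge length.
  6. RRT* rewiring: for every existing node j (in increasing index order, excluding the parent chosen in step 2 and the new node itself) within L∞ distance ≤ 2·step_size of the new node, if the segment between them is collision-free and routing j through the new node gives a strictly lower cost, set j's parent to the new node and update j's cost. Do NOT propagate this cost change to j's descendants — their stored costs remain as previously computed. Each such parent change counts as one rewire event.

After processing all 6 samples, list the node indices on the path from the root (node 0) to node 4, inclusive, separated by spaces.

1. q=(28,17) nearest=0 d=28 new=(4,6) → add node 1 parent=0 cost=4
2. q=(47,13) nearest=1 d=43 new=(8,10) → blocked by [4,13]×[8,12], reject
3. q=(43,7) nearest=1 d=39 new=(8,7) → add node 2 parent=1 cost=8
4. q=(37,5) nearest=2 d=29 new=(12,5) → add node 3 parent=2 cost=12
5. q=(3,15) nearest=2 d=8 new=(4,11) → blocked by [4,13]×[8,12], reject
6. q=(43,14) nearest=3 d=31 new=(16,9) → add node 4 parent=3 cost=16

Path: 0 1 2 3 4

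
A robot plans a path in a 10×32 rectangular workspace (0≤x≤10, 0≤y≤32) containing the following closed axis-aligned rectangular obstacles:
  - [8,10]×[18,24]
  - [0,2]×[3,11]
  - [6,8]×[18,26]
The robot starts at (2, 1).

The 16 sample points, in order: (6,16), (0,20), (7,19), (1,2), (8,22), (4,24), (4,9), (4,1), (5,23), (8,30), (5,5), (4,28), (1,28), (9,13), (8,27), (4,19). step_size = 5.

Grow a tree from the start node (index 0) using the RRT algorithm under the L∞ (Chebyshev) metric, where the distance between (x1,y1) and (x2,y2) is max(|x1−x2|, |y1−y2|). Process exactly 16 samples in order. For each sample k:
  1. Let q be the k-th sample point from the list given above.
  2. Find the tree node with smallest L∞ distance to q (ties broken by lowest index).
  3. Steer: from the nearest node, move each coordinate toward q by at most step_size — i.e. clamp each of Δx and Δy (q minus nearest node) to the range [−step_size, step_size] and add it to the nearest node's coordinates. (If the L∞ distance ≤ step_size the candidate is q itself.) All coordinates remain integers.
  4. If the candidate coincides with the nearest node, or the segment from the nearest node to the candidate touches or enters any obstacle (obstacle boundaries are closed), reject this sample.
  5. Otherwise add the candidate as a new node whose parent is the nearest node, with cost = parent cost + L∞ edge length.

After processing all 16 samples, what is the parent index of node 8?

Parent of node 8: 2

1. q=(6,16) nearest=0 d=15 new=(6,6) → add node 1 parent=0 cost=5
2. q=(0,20) nearest=1 d=14 new=(1,11) → blocked by [0,2]×[3,11], reject
3. q=(7,19) nearest=1 d=13 new=(7,11) → add node 2 parent=1 cost=10
4. q=(1,2) nearest=0 d=1 new=(1,2) → add node 3 parent=0 cost=1
5. q=(8,22) nearest=2 d=11 new=(8,16) → add node 4 parent=2 cost=15
6. q=(4,24) nearest=4 d=8 new=(4,21) → blocked by [6,8]×[18,26], reject
7. q=(4,9) nearest=1 d=3 new=(4,9) → add node 5 parent=1 cost=8
8. q=(4,1) nearest=0 d=2 new=(4,1) → add node 6 parent=0 cost=2
9. q=(5,23) nearest=4 d=7 new=(5,21) → blocked by [6,8]×[18,26], reject
10. q=(8,30) nearest=4 d=14 new=(8,21) → blocked by [8,10]×[18,24], reject
11. q=(5,5) nearest=1 d=1 new=(5,5) → add node 7 parent=1 cost=6
12. q=(4,28) nearest=4 d=12 new=(4,21) → blocked by [6,8]×[18,26], reject
13. q=(1,28) nearest=4 d=12 new=(3,21) → blocked by [6,8]×[18,26], reject
14. q=(9,13) nearest=2 d=2 new=(9,13) → add node 8 parent=2 cost=12
15. q=(8,27) nearest=4 d=11 new=(8,21) → blocked by [8,10]×[18,24], reject
16. q=(4,19) nearest=4 d=4 new=(4,19) → add node 9 parent=4 cost=19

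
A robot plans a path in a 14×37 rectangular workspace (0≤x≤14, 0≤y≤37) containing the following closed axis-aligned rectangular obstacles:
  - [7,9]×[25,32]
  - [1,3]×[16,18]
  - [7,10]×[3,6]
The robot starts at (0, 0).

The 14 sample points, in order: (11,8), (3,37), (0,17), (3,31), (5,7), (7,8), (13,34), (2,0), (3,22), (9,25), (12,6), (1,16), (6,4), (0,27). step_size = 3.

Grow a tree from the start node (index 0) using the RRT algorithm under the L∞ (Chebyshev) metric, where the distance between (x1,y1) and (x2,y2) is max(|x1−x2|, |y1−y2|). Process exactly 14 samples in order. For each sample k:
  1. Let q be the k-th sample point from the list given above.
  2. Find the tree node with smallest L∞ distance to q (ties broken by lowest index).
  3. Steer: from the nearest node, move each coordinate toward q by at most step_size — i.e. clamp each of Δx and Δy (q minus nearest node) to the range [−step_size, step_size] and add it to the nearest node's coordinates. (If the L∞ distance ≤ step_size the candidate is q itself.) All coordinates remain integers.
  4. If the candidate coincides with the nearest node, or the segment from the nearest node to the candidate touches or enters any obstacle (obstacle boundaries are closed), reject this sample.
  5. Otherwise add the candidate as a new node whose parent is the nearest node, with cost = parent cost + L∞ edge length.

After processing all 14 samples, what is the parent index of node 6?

1. q=(11,8) nearest=0 d=11 new=(3,3) → add node 1 parent=0 cost=3
2. q=(3,37) nearest=1 d=34 new=(3,6) → add node 2 parent=1 cost=6
3. q=(0,17) nearest=2 d=11 new=(0,9) → add node 3 parent=2 cost=9
4. q=(3,31) nearest=3 d=22 new=(3,12) → add node 4 parent=3 cost=12
5. q=(5,7) nearest=2 d=2 new=(5,7) → add node 5 parent=2 cost=8
6. q=(7,8) nearest=5 d=2 new=(7,8) → add node 6 parent=5 cost=10
7. q=(13,34) nearest=4 d=22 new=(6,15) → add node 7 parent=4 cost=15
8. q=(2,0) nearest=0 d=2 new=(2,0) → add node 8 parent=0 cost=2
9. q=(3,22) nearest=7 d=7 new=(3,18) → blocked by [1,3]×[16,18], reject
10. q=(9,25) nearest=7 d=10 new=(9,18) → add node 9 parent=7 cost=18
11. q=(12,6) nearest=6 d=5 new=(10,6) → blocked by [7,10]×[3,6], reject
12. q=(1,16) nearest=4 d=4 new=(1,15) → add node 10 parent=4 cost=15
13. q=(6,4) nearest=1 d=3 new=(6,4) → add node 11 parent=1 cost=6
14. q=(0,27) nearest=9 d=9 new=(6,21) → add node 12 parent=9 cost=21

Parent of node 6: 5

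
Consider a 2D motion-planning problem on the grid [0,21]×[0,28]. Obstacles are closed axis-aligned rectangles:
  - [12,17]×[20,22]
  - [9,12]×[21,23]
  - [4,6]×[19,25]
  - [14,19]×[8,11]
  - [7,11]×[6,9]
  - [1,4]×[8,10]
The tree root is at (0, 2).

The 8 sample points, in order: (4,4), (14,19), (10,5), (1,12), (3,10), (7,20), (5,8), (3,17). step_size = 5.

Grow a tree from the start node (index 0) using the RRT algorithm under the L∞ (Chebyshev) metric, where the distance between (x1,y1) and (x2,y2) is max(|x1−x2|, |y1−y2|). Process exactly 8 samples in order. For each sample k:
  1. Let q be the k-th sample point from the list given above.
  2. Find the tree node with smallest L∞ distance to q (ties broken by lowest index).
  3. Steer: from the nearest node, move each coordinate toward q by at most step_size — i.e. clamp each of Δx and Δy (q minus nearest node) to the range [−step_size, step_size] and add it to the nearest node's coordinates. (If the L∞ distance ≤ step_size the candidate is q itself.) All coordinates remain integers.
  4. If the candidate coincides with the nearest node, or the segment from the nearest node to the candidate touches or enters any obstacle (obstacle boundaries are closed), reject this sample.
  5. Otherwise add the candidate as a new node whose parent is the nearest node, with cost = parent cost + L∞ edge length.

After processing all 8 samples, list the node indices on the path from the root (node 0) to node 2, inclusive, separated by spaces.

Path: 0 1 2

1. q=(4,4) nearest=0 d=4 new=(4,4) → add node 1 parent=0 cost=4
2. q=(14,19) nearest=1 d=15 new=(9,9) → blocked by [7,11]×[6,9], reject
3. q=(10,5) nearest=1 d=6 new=(9,5) → add node 2 parent=1 cost=9
4. q=(1,12) nearest=1 d=8 new=(1,9) → blocked by [1,4]×[8,10], reject
5. q=(3,10) nearest=1 d=6 new=(3,9) → blocked by [1,4]×[8,10], reject
6. q=(7,20) nearest=2 d=15 new=(7,10) → blocked by [7,11]×[6,9], reject
7. q=(5,8) nearest=1 d=4 new=(5,8) → add node 3 parent=1 cost=8
8. q=(3,17) nearest=3 d=9 new=(3,13) → add node 4 parent=3 cost=13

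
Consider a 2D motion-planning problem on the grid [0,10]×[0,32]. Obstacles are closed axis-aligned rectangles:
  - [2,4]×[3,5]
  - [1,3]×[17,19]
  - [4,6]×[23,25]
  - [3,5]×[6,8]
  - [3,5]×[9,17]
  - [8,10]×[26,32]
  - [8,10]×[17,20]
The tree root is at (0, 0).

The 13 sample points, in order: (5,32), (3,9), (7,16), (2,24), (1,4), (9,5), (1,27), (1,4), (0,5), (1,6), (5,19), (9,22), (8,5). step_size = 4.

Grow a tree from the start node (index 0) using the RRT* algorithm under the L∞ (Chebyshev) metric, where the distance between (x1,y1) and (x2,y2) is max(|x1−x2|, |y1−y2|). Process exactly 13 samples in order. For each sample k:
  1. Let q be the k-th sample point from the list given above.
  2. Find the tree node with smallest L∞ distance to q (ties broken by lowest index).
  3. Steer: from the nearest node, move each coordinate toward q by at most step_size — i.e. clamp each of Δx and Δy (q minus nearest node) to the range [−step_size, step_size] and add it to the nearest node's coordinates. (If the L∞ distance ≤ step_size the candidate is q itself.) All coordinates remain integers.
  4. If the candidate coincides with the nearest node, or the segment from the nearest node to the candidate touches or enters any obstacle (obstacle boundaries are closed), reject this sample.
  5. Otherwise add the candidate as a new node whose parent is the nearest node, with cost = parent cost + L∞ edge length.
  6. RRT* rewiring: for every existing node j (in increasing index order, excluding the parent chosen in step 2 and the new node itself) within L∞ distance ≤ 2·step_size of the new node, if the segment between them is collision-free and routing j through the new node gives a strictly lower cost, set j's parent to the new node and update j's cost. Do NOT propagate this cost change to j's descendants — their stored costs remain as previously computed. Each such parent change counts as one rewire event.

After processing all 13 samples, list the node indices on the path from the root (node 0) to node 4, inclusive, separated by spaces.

Path: 0 1 3 4

1. q=(5,32) nearest=0 d=32 new=(4,4) → blocked by [2,4]×[3,5], reject
2. q=(3,9) nearest=0 d=9 new=(3,4) → blocked by [2,4]×[3,5], reject
3. q=(7,16) nearest=0 d=16 new=(4,4) → blocked by [2,4]×[3,5], reject
4. q=(2,24) nearest=0 d=24 new=(2,4) → blocked by [2,4]×[3,5], reject
5. q=(1,4) nearest=0 d=4 new=(1,4) → add node 1 parent=0 cost=4
6. q=(9,5) nearest=1 d=8 new=(5,5) → blocked by [2,4]×[3,5], reject
7. q=(1,27) nearest=1 d=23 new=(1,8) → add node 2 parent=1 cost=8
8. q=(1,4) nearest=1 d=0 → coincident, reject
9. q=(0,5) nearest=1 d=1 new=(0,5) → add node 3 parent=1 cost=5
10. q=(1,6) nearest=3 d=1 new=(1,6) → add node 4 parent=3 cost=6
11. q=(5,19) nearest=2 d=11 new=(5,12) → blocked by [3,5]×[9,17], reject
12. q=(9,22) nearest=2 d=14 new=(5,12) → blocked by [3,5]×[9,17], reject
13. q=(8,5) nearest=1 d=7 new=(5,5) → blocked by [2,4]×[3,5], reject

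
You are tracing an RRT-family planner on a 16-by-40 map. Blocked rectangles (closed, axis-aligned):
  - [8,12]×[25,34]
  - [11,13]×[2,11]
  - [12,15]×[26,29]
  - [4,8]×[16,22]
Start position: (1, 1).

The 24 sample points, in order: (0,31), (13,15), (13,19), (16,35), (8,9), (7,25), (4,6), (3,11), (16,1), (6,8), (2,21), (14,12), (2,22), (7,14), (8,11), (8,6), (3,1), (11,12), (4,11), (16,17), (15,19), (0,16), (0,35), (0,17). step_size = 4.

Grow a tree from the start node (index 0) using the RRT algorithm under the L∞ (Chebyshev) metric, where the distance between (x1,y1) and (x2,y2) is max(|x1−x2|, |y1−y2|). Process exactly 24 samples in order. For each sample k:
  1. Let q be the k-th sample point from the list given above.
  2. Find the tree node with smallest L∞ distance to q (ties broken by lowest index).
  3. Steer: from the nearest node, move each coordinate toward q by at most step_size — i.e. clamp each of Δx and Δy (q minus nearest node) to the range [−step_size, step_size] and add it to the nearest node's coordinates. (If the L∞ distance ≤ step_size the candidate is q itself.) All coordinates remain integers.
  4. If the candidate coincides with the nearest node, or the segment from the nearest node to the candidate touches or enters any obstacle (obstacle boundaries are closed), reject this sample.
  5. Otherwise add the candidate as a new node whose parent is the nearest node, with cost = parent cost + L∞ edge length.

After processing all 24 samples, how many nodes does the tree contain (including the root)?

Node count: 21

1. q=(0,31) nearest=0 d=30 new=(0,5) → add node 1 parent=0 cost=4
2. q=(13,15) nearest=1 d=13 new=(4,9) → add node 2 parent=1 cost=8
3. q=(13,19) nearest=2 d=10 new=(8,13) → add node 3 parent=2 cost=12
4. q=(16,35) nearest=3 d=22 new=(12,17) → add node 4 parent=3 cost=16
5. q=(8,9) nearest=2 d=4 new=(8,9) → add node 5 parent=2 cost=12
6. q=(7,25) nearest=4 d=8 new=(8,21) → blocked by [4,8]×[16,22], reject
7. q=(4,6) nearest=2 d=3 new=(4,6) → add node 6 parent=2 cost=11
8. q=(3,11) nearest=2 d=2 new=(3,11) → add node 7 parent=2 cost=10
9. q=(16,1) nearest=5 d=8 new=(12,5) → blocked by [11,13]×[2,11], reject
10. q=(6,8) nearest=2 d=2 new=(6,8) → add node 8 parent=2 cost=10
11. q=(2,21) nearest=3 d=8 new=(4,17) → blocked by [4,8]×[16,22], reject
12. q=(14,12) nearest=4 d=5 new=(14,13) → add node 9 parent=4 cost=20
13. q=(2,22) nearest=3 d=9 new=(4,17) → blocked by [4,8]×[16,22], reject
14. q=(7,14) nearest=3 d=1 new=(7,14) → add node 10 parent=3 cost=13
15. q=(8,11) nearest=3 d=2 new=(8,11) → add node 11 parent=3 cost=14
16. q=(8,6) nearest=8 d=2 new=(8,6) → add node 12 parent=8 cost=12
17. q=(3,1) nearest=0 d=2 new=(3,1) → add node 13 parent=0 cost=2
18. q=(11,12) nearest=3 d=3 new=(11,12) → add node 14 parent=3 cost=15
19. q=(4,11) nearest=7 d=1 new=(4,11) → add node 15 parent=7 cost=11
20. q=(16,17) nearest=4 d=4 new=(16,17) → add node 16 parent=4 cost=20
21. q=(15,19) nearest=16 d=2 new=(15,19) → add node 17 parent=16 cost=22
22. q=(0,16) nearest=7 d=5 new=(0,15) → add node 18 parent=7 cost=14
23. q=(0,35) nearest=17 d=16 new=(11,23) → add node 19 parent=17 cost=26
24. q=(0,17) nearest=18 d=2 new=(0,17) → add node 20 parent=18 cost=16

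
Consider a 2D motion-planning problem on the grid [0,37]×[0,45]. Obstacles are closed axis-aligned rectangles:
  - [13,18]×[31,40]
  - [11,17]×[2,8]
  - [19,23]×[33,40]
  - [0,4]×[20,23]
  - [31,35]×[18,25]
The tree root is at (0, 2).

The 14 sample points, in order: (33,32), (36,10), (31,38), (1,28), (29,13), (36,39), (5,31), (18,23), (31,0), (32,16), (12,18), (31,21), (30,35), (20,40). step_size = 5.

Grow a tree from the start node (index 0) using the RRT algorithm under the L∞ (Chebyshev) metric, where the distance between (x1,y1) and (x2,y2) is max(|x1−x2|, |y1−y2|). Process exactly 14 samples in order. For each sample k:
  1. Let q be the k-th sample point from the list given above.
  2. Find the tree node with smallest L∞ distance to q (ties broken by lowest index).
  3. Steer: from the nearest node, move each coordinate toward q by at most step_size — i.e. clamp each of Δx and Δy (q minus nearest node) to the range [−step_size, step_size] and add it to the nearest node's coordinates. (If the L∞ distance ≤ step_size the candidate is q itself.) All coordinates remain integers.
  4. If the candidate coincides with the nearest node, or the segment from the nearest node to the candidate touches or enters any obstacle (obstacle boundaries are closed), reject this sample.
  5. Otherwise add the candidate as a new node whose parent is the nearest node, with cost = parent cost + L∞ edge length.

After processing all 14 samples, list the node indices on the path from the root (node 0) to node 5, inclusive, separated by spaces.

Path: 0 1 2 3 5

1. q=(33,32) nearest=0 d=33 new=(5,7) → add node 1 parent=0 cost=5
2. q=(36,10) nearest=1 d=31 new=(10,10) → add node 2 parent=1 cost=10
3. q=(31,38) nearest=2 d=28 new=(15,15) → add node 3 parent=2 cost=15
4. q=(1,28) nearest=3 d=14 new=(10,20) → add node 4 parent=3 cost=20
5. q=(29,13) nearest=3 d=14 new=(20,13) → add node 5 parent=3 cost=20
6. q=(36,39) nearest=3 d=24 new=(20,20) → add node 6 parent=3 cost=20
7. q=(5,31) nearest=4 d=11 new=(5,25) → add node 7 parent=4 cost=25
8. q=(18,23) nearest=6 d=3 new=(18,23) → add node 8 parent=6 cost=23
9. q=(31,0) nearest=5 d=13 new=(25,8) → add node 9 parent=5 cost=25
10. q=(32,16) nearest=9 d=8 new=(30,13) → add node 10 parent=9 cost=30
11. q=(12,18) nearest=4 d=2 new=(12,18) → add node 11 parent=4 cost=22
12. q=(31,21) nearest=10 d=8 new=(31,18) → blocked by [31,35]×[18,25], reject
13. q=(30,35) nearest=8 d=12 new=(23,28) → add node 12 parent=8 cost=28
14. q=(20,40) nearest=12 d=12 new=(20,33) → blocked by [19,23]×[33,40], reject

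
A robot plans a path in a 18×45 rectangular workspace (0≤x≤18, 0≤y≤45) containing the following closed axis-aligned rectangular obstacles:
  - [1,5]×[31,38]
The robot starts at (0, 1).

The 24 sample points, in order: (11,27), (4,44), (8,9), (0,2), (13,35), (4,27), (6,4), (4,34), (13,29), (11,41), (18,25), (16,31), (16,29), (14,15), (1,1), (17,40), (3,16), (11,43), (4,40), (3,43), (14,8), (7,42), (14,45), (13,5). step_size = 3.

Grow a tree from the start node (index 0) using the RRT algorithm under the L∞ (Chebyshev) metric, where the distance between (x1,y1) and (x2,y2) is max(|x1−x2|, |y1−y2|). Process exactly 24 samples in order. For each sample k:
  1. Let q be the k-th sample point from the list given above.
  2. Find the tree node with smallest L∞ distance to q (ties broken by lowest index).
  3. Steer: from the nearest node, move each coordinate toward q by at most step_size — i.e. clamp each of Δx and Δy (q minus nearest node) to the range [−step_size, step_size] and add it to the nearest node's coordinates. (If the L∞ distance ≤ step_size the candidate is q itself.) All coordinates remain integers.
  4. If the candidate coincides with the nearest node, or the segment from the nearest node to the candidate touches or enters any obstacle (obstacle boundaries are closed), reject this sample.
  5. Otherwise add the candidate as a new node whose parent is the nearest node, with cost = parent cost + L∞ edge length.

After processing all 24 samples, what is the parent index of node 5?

1. q=(11,27) nearest=0 d=26 new=(3,4) → add node 1 parent=0 cost=3
2. q=(4,44) nearest=1 d=40 new=(4,7) → add node 2 parent=1 cost=6
3. q=(8,9) nearest=2 d=4 new=(7,9) → add node 3 parent=2 cost=9
4. q=(0,2) nearest=0 d=1 new=(0,2) → add node 4 parent=0 cost=1
5. q=(13,35) nearest=3 d=26 new=(10,12) → add node 5 parent=3 cost=12
6. q=(4,27) nearest=5 d=15 new=(7,15) → add node 6 parent=5 cost=15
7. q=(6,4) nearest=1 d=3 new=(6,4) → add node 7 parent=1 cost=6
8. q=(4,34) nearest=6 d=19 new=(4,18) → add node 8 parent=6 cost=18
9. q=(13,29) nearest=8 d=11 new=(7,21) → add node 9 parent=8 cost=21
10. q=(11,41) nearest=9 d=20 new=(10,24) → add node 10 parent=9 cost=24
11. q=(18,25) nearest=10 d=8 new=(13,25) → add node 11 parent=10 cost=27
12. q=(16,31) nearest=11 d=6 new=(16,28) → add node 12 parent=11 cost=30
13. q=(16,29) nearest=12 d=1 new=(16,29) → add node 13 parent=12 cost=31
14. q=(14,15) nearest=5 d=4 new=(13,15) → add node 14 parent=5 cost=15
15. q=(1,1) nearest=0 d=1 new=(1,1) → add node 15 parent=0 cost=1
16. q=(17,40) nearest=13 d=11 new=(17,32) → add node 16 parent=13 cost=34
17. q=(3,16) nearest=8 d=2 new=(3,16) → add node 17 parent=8 cost=20
18. q=(11,43) nearest=16 d=11 new=(14,35) → add node 18 parent=16 cost=37
19. q=(4,40) nearest=18 d=10 new=(11,38) → add node 19 parent=18 cost=40
20. q=(3,43) nearest=19 d=8 new=(8,41) → add node 20 parent=19 cost=43
21. q=(14,8) nearest=5 d=4 new=(13,9) → add node 21 parent=5 cost=15
22. q=(7,42) nearest=20 d=1 new=(7,42) → add node 22 parent=20 cost=44
23. q=(14,45) nearest=20 d=6 new=(11,44) → add node 23 parent=20 cost=46
24. q=(13,5) nearest=21 d=4 new=(13,6) → add node 24 parent=21 cost=18

Parent of node 5: 3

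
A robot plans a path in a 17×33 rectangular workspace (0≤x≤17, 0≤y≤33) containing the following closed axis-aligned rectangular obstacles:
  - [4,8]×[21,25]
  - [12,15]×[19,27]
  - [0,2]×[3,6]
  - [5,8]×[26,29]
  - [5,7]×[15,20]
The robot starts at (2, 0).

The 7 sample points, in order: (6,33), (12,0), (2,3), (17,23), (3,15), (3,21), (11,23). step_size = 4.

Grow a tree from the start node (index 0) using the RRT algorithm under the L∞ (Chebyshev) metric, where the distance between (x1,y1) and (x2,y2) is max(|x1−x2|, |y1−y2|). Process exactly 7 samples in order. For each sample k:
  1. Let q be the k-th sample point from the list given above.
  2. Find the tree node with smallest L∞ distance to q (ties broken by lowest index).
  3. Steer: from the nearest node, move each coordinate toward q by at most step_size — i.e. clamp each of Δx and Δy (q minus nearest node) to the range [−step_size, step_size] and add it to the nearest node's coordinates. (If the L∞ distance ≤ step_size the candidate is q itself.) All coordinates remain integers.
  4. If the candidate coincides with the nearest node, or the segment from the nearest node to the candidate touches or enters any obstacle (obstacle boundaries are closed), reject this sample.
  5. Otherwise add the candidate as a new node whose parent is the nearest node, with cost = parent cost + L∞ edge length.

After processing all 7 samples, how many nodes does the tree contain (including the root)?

1. q=(6,33) nearest=0 d=33 new=(6,4) → add node 1 parent=0 cost=4
2. q=(12,0) nearest=1 d=6 new=(10,0) → add node 2 parent=1 cost=8
3. q=(2,3) nearest=0 d=3 new=(2,3) → blocked by [0,2]×[3,6], reject
4. q=(17,23) nearest=1 d=19 new=(10,8) → add node 3 parent=1 cost=8
5. q=(3,15) nearest=3 d=7 new=(6,12) → add node 4 parent=3 cost=12
6. q=(3,21) nearest=4 d=9 new=(3,16) → add node 5 parent=4 cost=16
7. q=(11,23) nearest=5 d=8 new=(7,20) → blocked by [5,7]×[15,20], reject

Node count: 6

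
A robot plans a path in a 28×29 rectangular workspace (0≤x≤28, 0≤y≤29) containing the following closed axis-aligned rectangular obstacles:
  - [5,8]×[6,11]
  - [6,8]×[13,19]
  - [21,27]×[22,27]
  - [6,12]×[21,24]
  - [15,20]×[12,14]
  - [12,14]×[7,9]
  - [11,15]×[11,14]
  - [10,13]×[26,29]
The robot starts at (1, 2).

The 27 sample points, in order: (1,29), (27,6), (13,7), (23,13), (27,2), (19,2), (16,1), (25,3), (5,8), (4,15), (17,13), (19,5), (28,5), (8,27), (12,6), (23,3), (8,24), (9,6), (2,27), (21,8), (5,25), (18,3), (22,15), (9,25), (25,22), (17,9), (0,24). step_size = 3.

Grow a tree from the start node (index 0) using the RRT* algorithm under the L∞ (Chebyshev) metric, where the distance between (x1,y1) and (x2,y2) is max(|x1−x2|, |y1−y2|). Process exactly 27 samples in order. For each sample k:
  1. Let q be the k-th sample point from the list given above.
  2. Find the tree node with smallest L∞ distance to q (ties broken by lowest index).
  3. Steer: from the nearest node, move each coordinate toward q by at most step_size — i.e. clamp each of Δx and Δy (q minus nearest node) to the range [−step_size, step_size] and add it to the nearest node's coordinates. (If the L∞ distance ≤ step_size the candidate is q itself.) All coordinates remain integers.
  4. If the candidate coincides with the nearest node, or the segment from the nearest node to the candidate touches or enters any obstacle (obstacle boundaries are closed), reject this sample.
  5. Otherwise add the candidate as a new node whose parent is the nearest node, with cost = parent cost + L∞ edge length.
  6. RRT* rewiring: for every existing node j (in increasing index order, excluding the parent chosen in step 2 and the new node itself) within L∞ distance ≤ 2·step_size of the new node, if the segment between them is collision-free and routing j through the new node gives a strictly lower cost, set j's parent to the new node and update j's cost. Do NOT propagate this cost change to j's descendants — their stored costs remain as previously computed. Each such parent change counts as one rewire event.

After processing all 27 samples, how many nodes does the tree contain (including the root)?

Node count: 22

1. q=(1,29) nearest=0 d=27 new=(1,5) → add node 1 parent=0 cost=3
2. q=(27,6) nearest=0 d=26 new=(4,5) → add node 2 parent=0 cost=3
3. q=(13,7) nearest=2 d=9 new=(7,7) → blocked by [5,8]×[6,11], reject
4. q=(23,13) nearest=2 d=19 new=(7,8) → blocked by [5,8]×[6,11], reject
5. q=(27,2) nearest=2 d=23 new=(7,2) → add node 3 parent=2 cost=6
6. q=(19,2) nearest=3 d=12 new=(10,2) → add node 4 parent=3 cost=9
7. q=(16,1) nearest=4 d=6 new=(13,1) → add node 5 parent=4 cost=12
8. q=(25,3) nearest=5 d=12 new=(16,3) → add node 6 parent=5 cost=15
9. q=(5,8) nearest=2 d=3 new=(5,8) → blocked by [5,8]×[6,11], reject
10. q=(4,15) nearest=1 d=10 new=(4,8) → add node 7 parent=1 cost=6
11. q=(17,13) nearest=6 d=10 new=(17,6) → add node 8 parent=6 cost=18
12. q=(19,5) nearest=8 d=2 new=(19,5) → add node 9 parent=8 cost=20
13. q=(28,5) nearest=9 d=9 new=(22,5) → add node 10 parent=9 cost=23
14. q=(8,27) nearest=7 d=19 new=(7,11) → blocked by [5,8]×[6,11], reject
15. q=(12,6) nearest=4 d=4 new=(12,5) → add node 11 parent=4 cost=12; rewire 8→11 (17<18)
16. q=(23,3) nearest=10 d=2 new=(23,3) → add node 12 parent=10 cost=25
17. q=(8,24) nearest=7 d=16 new=(7,11) → blocked by [5,8]×[6,11], reject
18. q=(9,6) nearest=11 d=3 new=(9,6) → add node 13 parent=11 cost=15
19. q=(2,27) nearest=7 d=19 new=(2,11) → add node 14 parent=7 cost=9
20. q=(21,8) nearest=9 d=3 new=(21,8) → add node 15 parent=9 cost=23
21. q=(5,25) nearest=14 d=14 new=(5,14) → add node 16 parent=14 cost=12
22. q=(18,3) nearest=6 d=2 new=(18,3) → add node 17 parent=6 cost=17; rewire 9→17 (19<20); rewire 10→17 (21<23); rewire 12→17 (22<25); rewire 15→17 (22<23)
23. q=(22,15) nearest=15 d=7 new=(22,11) → add node 18 parent=15 cost=25
24. q=(9,25) nearest=16 d=11 new=(8,17) → blocked by [6,8]×[13,19], reject
25. q=(25,22) nearest=18 d=11 new=(25,14) → add node 19 parent=18 cost=28
26. q=(17,9) nearest=8 d=3 new=(17,9) → add node 20 parent=8 cost=20
27. q=(0,24) nearest=16 d=10 new=(2,17) → add node 21 parent=16 cost=15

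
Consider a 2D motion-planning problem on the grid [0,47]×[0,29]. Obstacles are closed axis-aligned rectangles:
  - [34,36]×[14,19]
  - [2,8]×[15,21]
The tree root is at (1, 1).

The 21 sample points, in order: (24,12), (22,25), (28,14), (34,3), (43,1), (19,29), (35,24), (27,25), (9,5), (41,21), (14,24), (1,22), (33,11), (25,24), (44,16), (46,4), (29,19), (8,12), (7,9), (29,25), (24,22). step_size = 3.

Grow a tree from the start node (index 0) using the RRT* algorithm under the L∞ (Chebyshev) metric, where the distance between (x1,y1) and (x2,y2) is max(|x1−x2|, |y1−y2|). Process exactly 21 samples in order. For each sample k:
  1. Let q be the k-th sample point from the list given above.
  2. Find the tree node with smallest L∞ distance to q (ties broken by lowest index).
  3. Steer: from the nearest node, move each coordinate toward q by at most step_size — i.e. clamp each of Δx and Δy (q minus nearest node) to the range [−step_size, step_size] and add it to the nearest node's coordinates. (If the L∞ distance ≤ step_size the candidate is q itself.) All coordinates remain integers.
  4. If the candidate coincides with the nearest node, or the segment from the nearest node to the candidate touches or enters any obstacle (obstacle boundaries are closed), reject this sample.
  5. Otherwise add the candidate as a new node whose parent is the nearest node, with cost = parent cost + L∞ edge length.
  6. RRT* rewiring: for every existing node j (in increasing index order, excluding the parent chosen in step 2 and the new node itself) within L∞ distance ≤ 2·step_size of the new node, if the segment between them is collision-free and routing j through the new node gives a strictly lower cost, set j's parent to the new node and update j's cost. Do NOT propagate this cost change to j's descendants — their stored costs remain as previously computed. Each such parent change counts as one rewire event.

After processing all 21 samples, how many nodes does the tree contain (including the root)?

Node count: 22

1. q=(24,12) nearest=0 d=23 new=(4,4) → add node 1 parent=0 cost=3
2. q=(22,25) nearest=1 d=21 new=(7,7) → add node 2 parent=1 cost=6
3. q=(28,14) nearest=2 d=21 new=(10,10) → add node 3 parent=2 cost=9
4. q=(34,3) nearest=3 d=24 new=(13,7) → add node 4 parent=3 cost=12
5. q=(43,1) nearest=4 d=30 new=(16,4) → add node 5 parent=4 cost=15
6. q=(19,29) nearest=3 d=19 new=(13,13) → add node 6 parent=3 cost=12
7. q=(35,24) nearest=5 d=20 new=(19,7) → add node 7 parent=5 cost=18
8. q=(27,25) nearest=6 d=14 new=(16,16) → add node 8 parent=6 cost=15
9. q=(9,5) nearest=2 d=2 new=(9,5) → add node 9 parent=2 cost=8
10. q=(41,21) nearest=7 d=22 new=(22,10) → add node 10 parent=7 cost=21
11. q=(14,24) nearest=8 d=8 new=(14,19) → add node 11 parent=8 cost=18
12. q=(1,22) nearest=3 d=12 new=(7,13) → add node 12 parent=3 cost=12
13. q=(33,11) nearest=10 d=11 new=(25,11) → add node 13 parent=10 cost=24
14. q=(25,24) nearest=8 d=9 new=(19,19) → add node 14 parent=8 cost=18
15. q=(44,16) nearest=13 d=19 new=(28,14) → add node 15 parent=13 cost=27
16. q=(46,4) nearest=15 d=18 new=(31,11) → add node 16 parent=15 cost=30
17. q=(29,19) nearest=15 d=5 new=(29,17) → add node 17 parent=15 cost=30
18. q=(8,12) nearest=12 d=1 new=(8,12) → add node 18 parent=12 cost=13
19. q=(7,9) nearest=2 d=2 new=(7,9) → add node 19 parent=2 cost=8; rewire 18→19 (11<13)
20. q=(29,25) nearest=17 d=8 new=(29,20) → add node 20 parent=17 cost=33
21. q=(24,22) nearest=14 d=5 new=(22,22) → add node 21 parent=14 cost=21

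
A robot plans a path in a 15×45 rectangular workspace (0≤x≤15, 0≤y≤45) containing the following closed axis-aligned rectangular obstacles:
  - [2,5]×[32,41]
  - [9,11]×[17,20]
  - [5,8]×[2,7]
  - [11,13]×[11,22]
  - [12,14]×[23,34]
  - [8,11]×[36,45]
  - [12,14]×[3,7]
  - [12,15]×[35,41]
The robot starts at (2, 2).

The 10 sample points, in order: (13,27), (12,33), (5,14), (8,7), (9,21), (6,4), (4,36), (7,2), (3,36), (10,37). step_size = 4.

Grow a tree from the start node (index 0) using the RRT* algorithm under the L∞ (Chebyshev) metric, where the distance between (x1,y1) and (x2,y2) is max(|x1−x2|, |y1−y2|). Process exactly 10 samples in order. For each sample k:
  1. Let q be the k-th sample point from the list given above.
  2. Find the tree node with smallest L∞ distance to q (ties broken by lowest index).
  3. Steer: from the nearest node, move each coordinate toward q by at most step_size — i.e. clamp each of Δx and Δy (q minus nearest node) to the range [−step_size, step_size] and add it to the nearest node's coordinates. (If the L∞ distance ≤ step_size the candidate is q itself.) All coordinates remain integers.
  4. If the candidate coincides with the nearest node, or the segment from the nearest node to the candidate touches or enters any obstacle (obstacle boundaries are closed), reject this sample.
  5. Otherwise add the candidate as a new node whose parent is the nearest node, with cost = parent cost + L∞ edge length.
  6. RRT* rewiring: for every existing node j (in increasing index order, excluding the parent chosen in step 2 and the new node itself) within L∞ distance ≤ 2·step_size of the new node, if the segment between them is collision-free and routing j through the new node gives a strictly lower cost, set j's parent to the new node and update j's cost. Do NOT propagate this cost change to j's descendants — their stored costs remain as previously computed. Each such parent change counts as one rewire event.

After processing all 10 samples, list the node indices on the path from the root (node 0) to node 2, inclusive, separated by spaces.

1. q=(13,27) nearest=0 d=25 new=(6,6) → blocked by [5,8]×[2,7], reject
2. q=(12,33) nearest=0 d=31 new=(6,6) → blocked by [5,8]×[2,7], reject
3. q=(5,14) nearest=0 d=12 new=(5,6) → blocked by [5,8]×[2,7], reject
4. q=(8,7) nearest=0 d=6 new=(6,6) → blocked by [5,8]×[2,7], reject
5. q=(9,21) nearest=0 d=19 new=(6,6) → blocked by [5,8]×[2,7], reject
6. q=(6,4) nearest=0 d=4 new=(6,4) → blocked by [5,8]×[2,7], reject
7. q=(4,36) nearest=0 d=34 new=(4,6) → add node 1 parent=0 cost=4
8. q=(7,2) nearest=1 d=4 new=(7,2) → blocked by [5,8]×[2,7], reject
9. q=(3,36) nearest=1 d=30 new=(3,10) → add node 2 parent=1 cost=8
10. q=(10,37) nearest=2 d=27 new=(7,14) → add node 3 parent=2 cost=12

Path: 0 1 2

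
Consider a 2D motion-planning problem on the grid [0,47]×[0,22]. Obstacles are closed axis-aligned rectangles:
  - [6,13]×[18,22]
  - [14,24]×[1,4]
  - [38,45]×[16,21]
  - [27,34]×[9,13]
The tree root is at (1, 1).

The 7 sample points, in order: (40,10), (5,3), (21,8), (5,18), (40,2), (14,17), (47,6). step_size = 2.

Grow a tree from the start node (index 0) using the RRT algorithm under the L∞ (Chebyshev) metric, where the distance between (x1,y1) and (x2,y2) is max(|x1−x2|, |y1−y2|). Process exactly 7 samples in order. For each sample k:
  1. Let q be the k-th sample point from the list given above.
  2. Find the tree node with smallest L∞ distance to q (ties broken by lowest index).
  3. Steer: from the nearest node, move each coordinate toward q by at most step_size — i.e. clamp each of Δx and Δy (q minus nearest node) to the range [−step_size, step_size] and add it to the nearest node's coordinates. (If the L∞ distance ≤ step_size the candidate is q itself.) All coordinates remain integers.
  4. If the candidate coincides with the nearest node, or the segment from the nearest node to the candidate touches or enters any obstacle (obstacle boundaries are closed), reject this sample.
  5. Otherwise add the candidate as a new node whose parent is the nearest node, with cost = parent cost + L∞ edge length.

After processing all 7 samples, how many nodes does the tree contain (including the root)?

1. q=(40,10) nearest=0 d=39 new=(3,3) → add node 1 parent=0 cost=2
2. q=(5,3) nearest=1 d=2 new=(5,3) → add node 2 parent=1 cost=4
3. q=(21,8) nearest=2 d=16 new=(7,5) → add node 3 parent=2 cost=6
4. q=(5,18) nearest=3 d=13 new=(5,7) → add node 4 parent=3 cost=8
5. q=(40,2) nearest=3 d=33 new=(9,3) → add node 5 parent=3 cost=8
6. q=(14,17) nearest=4 d=10 new=(7,9) → add node 6 parent=4 cost=10
7. q=(47,6) nearest=5 d=38 new=(11,5) → add node 7 parent=5 cost=10

Node count: 8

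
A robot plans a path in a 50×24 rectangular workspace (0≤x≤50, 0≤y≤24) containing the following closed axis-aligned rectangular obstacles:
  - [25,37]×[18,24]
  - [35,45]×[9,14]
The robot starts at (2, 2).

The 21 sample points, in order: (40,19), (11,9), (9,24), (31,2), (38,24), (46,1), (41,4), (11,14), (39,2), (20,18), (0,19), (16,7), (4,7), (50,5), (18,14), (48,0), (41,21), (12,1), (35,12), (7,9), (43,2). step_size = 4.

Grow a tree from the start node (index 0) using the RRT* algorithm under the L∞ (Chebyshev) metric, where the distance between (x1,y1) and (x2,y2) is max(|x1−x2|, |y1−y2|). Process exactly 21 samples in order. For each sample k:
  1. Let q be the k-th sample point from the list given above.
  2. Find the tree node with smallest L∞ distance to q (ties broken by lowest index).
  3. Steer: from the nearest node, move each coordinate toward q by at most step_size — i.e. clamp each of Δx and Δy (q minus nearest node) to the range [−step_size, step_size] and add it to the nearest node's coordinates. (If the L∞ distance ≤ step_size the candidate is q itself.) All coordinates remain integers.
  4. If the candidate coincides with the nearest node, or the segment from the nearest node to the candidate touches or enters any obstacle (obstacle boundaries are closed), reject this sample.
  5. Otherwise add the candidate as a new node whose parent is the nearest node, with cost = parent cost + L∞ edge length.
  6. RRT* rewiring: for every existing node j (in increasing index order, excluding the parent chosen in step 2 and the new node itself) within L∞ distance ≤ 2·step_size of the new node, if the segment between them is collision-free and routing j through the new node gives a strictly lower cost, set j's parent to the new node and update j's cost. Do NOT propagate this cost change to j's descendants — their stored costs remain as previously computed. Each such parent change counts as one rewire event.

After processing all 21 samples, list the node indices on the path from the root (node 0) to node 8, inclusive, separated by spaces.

1. q=(40,19) nearest=0 d=38 new=(6,6) → add node 1 parent=0 cost=4
2. q=(11,9) nearest=1 d=5 new=(10,9) → add node 2 parent=1 cost=8
3. q=(9,24) nearest=2 d=15 new=(9,13) → add node 3 parent=2 cost=12
4. q=(31,2) nearest=2 d=21 new=(14,5) → add node 4 parent=2 cost=12
5. q=(38,24) nearest=4 d=24 new=(18,9) → add node 5 parent=4 cost=16
6. q=(46,1) nearest=5 d=28 new=(22,5) → add node 6 parent=5 cost=20
7. q=(41,4) nearest=6 d=19 new=(26,4) → add node 7 parent=6 cost=24
8. q=(11,14) nearest=3 d=2 new=(11,14) → add node 8 parent=3 cost=14
9. q=(39,2) nearest=7 d=13 new=(30,2) → add node 9 parent=7 cost=28
10. q=(20,18) nearest=5 d=9 new=(20,13) → add node 10 parent=5 cost=20
11. q=(0,19) nearest=3 d=9 new=(5,17) → add node 11 parent=3 cost=16
12. q=(16,7) nearest=4 d=2 new=(16,7) → add node 12 parent=4 cost=14
13. q=(4,7) nearest=1 d=2 new=(4,7) → add node 13 parent=1 cost=6; rewire 8→13 (13<14)
14. q=(50,5) nearest=9 d=20 new=(34,5) → add node 14 parent=9 cost=32
15. q=(18,14) nearest=10 d=2 new=(18,14) → add node 15 parent=10 cost=22
16. q=(48,0) nearest=14 d=14 new=(38,1) → add node 16 parent=14 cost=36
17. q=(41,21) nearest=14 d=16 new=(38,9) → blocked by [35,45]×[9,14], reject
18. q=(12,1) nearest=4 d=4 new=(12,1) → add node 17 parent=4 cost=16
19. q=(35,12) nearest=14 d=7 new=(35,9) → blocked by [35,45]×[9,14], reject
20. q=(7,9) nearest=1 d=3 new=(7,9) → add node 18 parent=1 cost=7; rewire 3→18 (11<12); rewire 8→18 (12<13); rewire 11→18 (15<16); rewire 17→18 (15<16)
21. q=(43,2) nearest=16 d=5 new=(42,2) → add node 19 parent=16 cost=40

Path: 0 1 18 8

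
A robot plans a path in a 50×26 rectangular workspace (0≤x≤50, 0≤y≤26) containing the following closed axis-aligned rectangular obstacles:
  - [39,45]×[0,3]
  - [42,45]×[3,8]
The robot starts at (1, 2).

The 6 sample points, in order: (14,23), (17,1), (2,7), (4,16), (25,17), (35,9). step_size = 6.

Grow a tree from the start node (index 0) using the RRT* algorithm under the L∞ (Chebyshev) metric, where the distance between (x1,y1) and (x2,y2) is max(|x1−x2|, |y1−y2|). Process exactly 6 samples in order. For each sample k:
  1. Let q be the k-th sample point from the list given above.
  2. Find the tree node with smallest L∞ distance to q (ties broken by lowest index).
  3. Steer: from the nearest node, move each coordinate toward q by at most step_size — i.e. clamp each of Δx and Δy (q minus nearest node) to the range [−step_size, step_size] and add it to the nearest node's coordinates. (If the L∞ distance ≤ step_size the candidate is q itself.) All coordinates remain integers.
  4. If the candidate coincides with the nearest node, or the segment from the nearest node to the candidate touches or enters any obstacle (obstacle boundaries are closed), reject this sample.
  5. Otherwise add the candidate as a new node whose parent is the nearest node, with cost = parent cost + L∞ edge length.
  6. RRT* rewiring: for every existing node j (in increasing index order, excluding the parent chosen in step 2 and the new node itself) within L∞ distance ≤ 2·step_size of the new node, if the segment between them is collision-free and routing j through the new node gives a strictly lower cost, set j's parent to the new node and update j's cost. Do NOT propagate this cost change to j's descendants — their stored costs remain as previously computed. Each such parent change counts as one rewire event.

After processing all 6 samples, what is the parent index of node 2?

1. q=(14,23) nearest=0 d=21 new=(7,8) → add node 1 parent=0 cost=6
2. q=(17,1) nearest=1 d=10 new=(13,2) → add node 2 parent=1 cost=12
3. q=(2,7) nearest=0 d=5 new=(2,7) → add node 3 parent=0 cost=5
4. q=(4,16) nearest=1 d=8 new=(4,14) → add node 4 parent=1 cost=12
5. q=(25,17) nearest=2 d=15 new=(19,8) → add node 5 parent=2 cost=18
6. q=(35,9) nearest=5 d=16 new=(25,9) → add node 6 parent=5 cost=24

Parent of node 2: 1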